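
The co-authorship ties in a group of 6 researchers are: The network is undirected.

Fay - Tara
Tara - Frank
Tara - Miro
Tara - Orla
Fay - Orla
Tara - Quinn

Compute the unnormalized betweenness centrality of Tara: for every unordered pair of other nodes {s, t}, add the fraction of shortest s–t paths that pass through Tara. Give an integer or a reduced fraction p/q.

Pairs whose geodesics pass through Tara — Orla–Frank: 1; Orla–Quinn: 1; Orla–Miro: 1; Frank–Quinn: 1; Frank–Miro: 1; Frank–Fay: 1; Quinn–Miro: 1; Quinn–Fay: 1; Miro–Fay: 1.
All other pairs contribute 0.
Summing the contributions gives betweenness(Tara) = 9.

9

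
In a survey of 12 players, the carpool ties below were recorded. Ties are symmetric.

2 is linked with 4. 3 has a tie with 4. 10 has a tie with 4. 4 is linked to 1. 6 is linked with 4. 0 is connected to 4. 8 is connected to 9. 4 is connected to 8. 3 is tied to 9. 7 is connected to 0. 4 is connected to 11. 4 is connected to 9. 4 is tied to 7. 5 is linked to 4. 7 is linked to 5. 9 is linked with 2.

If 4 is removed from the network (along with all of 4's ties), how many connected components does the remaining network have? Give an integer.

Without 4, the remaining ties split the others into: {1}; {2, 3, 8, 9}; {0, 5, 7}; {11}; {6}; {10}.
That's 6 separate components.

6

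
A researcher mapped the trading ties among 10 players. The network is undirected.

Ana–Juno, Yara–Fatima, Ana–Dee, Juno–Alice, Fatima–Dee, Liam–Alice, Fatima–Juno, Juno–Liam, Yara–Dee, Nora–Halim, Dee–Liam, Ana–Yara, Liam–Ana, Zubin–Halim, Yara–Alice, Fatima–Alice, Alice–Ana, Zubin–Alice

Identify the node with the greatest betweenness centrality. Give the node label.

Unnormalized betweenness of each node: Alice:77/4, Ana:2, Dee:11/12, Fatima:5/3, Halim:8, Juno:7/12, Liam:4/3, Nora:0, Yara:5/4, Zubin:14.
Alice has the largest value, 77/4, making it the main broker — the node through which the most shortest paths run.

Alice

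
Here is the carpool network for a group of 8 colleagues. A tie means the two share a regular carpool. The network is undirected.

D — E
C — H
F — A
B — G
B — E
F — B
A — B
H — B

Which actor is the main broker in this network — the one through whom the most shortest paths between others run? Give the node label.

B

Unnormalized betweenness of each node: A:0, B:18, C:0, D:0, E:6, F:0, G:0, H:6.
B has the largest value, 18, making it the main broker — the node through which the most shortest paths run.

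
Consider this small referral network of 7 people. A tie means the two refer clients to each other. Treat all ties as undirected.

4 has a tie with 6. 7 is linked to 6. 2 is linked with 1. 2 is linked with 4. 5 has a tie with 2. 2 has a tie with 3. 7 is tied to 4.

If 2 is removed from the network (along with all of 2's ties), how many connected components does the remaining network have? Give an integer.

Without 2, the remaining ties split the others into: {1}; {4, 6, 7}; {3}; {5}.
That's 4 separate components.

4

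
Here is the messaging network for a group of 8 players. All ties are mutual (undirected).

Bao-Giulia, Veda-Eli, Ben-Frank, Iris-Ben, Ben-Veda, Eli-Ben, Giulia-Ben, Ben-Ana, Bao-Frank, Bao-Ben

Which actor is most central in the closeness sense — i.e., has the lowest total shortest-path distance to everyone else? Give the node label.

Farness (sum of distances to all others) for each node — Ana:13, Bao:11, Ben:7, Eli:12, Frank:12, Giulia:12, Iris:13, Veda:12.
The smallest farness is 7, for Ben, so Ben has the highest closeness.

Ben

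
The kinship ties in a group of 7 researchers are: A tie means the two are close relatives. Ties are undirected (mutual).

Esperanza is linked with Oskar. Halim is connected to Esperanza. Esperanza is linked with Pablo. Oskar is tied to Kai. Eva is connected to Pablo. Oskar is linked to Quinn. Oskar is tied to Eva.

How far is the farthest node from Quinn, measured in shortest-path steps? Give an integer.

3

Distances from Quinn: Esperanza:2, Eva:2, Halim:3, Kai:2, Oskar:1, Pablo:3.
The largest is 3 (to Pablo and Halim), so the eccentricity of Quinn is 3.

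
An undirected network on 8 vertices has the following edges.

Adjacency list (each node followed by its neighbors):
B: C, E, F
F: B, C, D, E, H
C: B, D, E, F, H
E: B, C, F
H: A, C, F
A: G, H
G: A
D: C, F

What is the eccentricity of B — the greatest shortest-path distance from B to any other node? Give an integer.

4

Distances from B: A:3, C:1, D:2, E:1, F:1, G:4, H:2.
The largest is 4 (to G), so the eccentricity of B is 4.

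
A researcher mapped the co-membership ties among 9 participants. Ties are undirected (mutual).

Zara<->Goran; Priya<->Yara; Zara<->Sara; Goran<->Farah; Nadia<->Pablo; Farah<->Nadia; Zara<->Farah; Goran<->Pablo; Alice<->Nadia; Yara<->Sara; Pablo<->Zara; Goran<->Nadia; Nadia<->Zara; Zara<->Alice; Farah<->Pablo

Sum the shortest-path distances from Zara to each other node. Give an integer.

Distances from Zara: Alice:1, Farah:1, Goran:1, Nadia:1, Pablo:1, Priya:3, Sara:1, Yara:2.
Sum = 1 + 1 + 1 + 1 + 1 + 3 + 1 + 2 = 11.

11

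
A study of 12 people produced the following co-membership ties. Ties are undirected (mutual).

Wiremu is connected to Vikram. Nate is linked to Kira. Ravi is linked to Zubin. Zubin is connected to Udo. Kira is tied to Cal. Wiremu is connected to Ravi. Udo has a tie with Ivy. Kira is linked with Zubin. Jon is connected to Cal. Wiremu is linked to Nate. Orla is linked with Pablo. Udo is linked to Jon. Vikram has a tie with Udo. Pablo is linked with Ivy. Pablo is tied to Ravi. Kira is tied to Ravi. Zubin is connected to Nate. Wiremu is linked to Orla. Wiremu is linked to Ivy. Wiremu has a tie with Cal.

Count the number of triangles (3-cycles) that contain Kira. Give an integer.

Kira's neighbors: Cal, Nate, Ravi, and Zubin.
Neighbor pairs that are themselves tied: Kira–Nate–Zubin; Kira–Ravi–Zubin. Each forms one triangle with Kira, for 2 in total.

2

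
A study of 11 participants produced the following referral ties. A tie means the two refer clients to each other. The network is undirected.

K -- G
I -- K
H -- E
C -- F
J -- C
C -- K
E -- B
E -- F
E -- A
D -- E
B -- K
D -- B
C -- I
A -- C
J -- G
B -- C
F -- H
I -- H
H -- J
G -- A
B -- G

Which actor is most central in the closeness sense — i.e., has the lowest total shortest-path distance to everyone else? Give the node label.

C

Farness (sum of distances to all others) for each node — A:17, B:15, C:14, D:20, E:15, F:18, G:17, H:16, I:18, J:18, K:16.
The smallest farness is 14, for C, so C has the highest closeness.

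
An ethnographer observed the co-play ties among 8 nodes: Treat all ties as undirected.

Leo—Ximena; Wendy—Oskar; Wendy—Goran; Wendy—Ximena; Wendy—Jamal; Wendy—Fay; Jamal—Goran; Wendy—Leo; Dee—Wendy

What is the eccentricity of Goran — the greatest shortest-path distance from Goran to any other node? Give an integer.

2

Distances from Goran: Dee:2, Fay:2, Jamal:1, Leo:2, Oskar:2, Wendy:1, Ximena:2.
The largest is 2 (to Dee, Leo, Oskar, Fay, and Ximena), so the eccentricity of Goran is 2.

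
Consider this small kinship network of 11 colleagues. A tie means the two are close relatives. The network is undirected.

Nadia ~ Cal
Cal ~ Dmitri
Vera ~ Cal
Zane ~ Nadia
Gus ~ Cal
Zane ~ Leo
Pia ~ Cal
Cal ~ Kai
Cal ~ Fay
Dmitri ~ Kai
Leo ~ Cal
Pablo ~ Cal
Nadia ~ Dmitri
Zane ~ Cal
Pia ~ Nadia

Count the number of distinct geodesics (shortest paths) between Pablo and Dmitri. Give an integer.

The shortest distance is 2, and the only length-2 path is Pablo–Cal–Dmitri. So there is exactly 1 shortest path.

1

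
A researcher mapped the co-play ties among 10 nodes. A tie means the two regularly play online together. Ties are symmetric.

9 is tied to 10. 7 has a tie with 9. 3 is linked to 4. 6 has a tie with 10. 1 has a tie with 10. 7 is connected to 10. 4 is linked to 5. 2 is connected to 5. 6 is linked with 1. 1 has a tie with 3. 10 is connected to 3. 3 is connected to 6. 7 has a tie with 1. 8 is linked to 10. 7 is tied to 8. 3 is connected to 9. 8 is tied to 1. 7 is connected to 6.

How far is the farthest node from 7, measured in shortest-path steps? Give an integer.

5

Distances from 7: 1:1, 2:5, 3:2, 4:3, 5:4, 6:1, 8:1, 9:1, 10:1.
The largest is 5 (to 2), so the eccentricity of 7 is 5.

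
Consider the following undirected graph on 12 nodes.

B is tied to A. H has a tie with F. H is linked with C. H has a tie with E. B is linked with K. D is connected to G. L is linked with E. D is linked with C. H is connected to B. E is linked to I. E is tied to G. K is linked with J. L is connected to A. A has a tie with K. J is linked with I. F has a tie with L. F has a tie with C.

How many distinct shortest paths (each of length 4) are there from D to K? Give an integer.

The shortest distance is 4, and the only length-4 path is D–C–H–B–K. So there is exactly 1 shortest path.

1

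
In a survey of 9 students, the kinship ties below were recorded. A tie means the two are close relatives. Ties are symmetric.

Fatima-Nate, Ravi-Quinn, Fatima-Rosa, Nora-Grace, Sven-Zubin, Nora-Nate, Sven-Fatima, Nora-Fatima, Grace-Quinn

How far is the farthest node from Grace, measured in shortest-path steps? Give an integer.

4

Distances from Grace: Fatima:2, Nate:2, Nora:1, Quinn:1, Ravi:2, Rosa:3, Sven:3, Zubin:4.
The largest is 4 (to Zubin), so the eccentricity of Grace is 4.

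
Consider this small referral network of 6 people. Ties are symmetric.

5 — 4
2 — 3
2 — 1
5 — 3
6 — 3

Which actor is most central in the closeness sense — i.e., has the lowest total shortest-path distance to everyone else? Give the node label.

3

Farness (sum of distances to all others) for each node — 1:13, 2:9, 3:7, 4:13, 5:9, 6:11.
The smallest farness is 7, for 3, so 3 has the highest closeness.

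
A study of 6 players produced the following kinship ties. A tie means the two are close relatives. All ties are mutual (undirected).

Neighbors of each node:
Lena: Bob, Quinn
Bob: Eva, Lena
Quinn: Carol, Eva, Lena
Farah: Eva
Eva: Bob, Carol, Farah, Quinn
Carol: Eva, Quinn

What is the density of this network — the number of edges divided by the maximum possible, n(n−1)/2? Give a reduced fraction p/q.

7/15

There are 7 edges and 6 nodes, so the maximum possible is C(6,2) = 15.
Density = 7/15.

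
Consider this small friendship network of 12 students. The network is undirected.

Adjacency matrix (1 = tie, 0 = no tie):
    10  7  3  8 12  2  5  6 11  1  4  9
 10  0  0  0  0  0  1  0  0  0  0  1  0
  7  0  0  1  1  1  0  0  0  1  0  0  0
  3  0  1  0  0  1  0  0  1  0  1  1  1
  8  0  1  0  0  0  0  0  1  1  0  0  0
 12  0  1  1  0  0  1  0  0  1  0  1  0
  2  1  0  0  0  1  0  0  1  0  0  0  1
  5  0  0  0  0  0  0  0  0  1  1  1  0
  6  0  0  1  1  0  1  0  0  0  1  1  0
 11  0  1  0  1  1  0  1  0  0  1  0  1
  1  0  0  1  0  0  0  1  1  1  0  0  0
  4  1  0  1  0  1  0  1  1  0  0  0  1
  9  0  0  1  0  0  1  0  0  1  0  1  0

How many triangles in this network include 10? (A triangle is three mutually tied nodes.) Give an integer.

0

10's neighbors are 2 and 4, but none of them are tied to each other, so no triangle contains 10.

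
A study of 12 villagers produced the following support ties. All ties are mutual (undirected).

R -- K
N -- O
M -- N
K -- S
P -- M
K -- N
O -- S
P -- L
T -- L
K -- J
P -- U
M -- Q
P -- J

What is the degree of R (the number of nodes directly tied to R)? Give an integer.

1

R is directly tied to K. That is 1 neighbor, so the degree of R is 1.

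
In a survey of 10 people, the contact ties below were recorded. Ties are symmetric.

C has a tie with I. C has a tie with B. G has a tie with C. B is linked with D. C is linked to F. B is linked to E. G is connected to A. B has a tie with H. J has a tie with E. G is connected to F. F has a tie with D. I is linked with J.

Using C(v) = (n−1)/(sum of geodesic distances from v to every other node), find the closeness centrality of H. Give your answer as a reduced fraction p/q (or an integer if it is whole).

Distances from H: A:4, B:1, C:2, D:2, E:2, F:3, G:3, I:3, J:3. Sum = 23.
n = 10, so closeness = 9/23.

9/23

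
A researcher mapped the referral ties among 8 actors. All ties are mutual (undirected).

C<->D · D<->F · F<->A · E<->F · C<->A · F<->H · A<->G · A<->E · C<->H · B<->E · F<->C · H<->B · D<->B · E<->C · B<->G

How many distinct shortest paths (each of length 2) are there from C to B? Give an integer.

3

The shortest distance is 2. The length-2 paths are: C–H–B; C–E–B; C–D–B.
That gives 3 distinct shortest paths.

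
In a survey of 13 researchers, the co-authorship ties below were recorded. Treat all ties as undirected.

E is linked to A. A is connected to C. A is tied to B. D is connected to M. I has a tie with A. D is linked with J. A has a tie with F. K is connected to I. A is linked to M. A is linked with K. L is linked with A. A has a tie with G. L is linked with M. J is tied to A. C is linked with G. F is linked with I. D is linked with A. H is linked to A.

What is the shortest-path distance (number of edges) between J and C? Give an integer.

One shortest route is J – A – C, which uses 2 edges, and J and C are not directly tied, so nothing shorter exists. So d(J,C) = 2.

2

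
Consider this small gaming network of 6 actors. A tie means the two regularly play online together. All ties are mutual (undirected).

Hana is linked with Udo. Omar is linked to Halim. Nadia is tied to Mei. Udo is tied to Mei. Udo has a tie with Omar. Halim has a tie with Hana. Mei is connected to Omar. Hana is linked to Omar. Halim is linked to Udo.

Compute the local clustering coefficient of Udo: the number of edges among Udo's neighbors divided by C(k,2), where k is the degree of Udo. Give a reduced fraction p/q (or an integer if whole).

2/3

Udo's neighbors: Halim, Hana, Mei, and Omar (k = 4).
Possible neighbor pairs: C(4,2) = 6. Edges among them: Halim–Hana, Halim–Omar, Hana–Omar, Mei–Omar → e = 4.
Clustering(Udo) = 4/6 = 2/3.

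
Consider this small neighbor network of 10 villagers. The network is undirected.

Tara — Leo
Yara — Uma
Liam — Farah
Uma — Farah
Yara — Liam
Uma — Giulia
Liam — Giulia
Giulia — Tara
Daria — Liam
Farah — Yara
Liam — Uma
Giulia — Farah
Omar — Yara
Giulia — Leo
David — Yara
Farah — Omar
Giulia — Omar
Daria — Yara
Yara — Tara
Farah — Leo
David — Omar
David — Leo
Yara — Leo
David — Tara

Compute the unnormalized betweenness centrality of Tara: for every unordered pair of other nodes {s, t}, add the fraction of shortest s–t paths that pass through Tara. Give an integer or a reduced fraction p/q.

Pairs whose geodesics pass through Tara — David–Giulia: 1/3; Yara–Giulia: 1/6.
All other pairs contribute 0.
Summing the contributions gives betweenness(Tara) = 1/2.

1/2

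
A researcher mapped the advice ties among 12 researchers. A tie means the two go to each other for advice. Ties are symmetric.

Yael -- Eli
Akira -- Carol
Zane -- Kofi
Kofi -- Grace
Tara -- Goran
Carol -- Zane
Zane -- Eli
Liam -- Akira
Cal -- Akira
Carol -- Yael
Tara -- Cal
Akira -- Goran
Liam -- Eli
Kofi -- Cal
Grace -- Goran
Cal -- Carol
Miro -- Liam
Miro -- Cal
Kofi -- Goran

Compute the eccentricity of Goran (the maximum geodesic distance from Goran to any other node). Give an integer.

3

Distances from Goran: Akira:1, Cal:2, Carol:2, Eli:3, Grace:1, Kofi:1, Liam:2, Miro:3, Tara:1, Yael:3, Zane:2.
The largest is 3 (to Eli, Miro, and Yael), so the eccentricity of Goran is 3.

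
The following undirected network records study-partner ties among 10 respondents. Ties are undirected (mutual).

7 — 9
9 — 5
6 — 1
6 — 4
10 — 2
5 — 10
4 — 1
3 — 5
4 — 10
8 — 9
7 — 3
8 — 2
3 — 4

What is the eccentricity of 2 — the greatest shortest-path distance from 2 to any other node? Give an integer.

Distances from 2: 1:3, 3:3, 4:2, 5:2, 6:3, 7:3, 8:1, 9:2, 10:1.
The largest is 3 (to 7, 6, 3, and 1), so the eccentricity of 2 is 3.

3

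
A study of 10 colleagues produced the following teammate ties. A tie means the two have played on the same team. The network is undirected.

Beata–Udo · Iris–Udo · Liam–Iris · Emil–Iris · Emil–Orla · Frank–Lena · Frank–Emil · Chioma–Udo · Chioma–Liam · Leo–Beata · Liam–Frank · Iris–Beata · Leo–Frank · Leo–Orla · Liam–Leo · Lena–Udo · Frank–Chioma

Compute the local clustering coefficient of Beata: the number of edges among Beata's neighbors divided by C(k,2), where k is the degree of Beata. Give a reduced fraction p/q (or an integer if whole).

1/3

Beata's neighbors: Iris, Leo, and Udo (k = 3).
Possible neighbor pairs: C(3,2) = 3. Edges among them: Iris–Udo → e = 1.
Clustering(Beata) = 1/3.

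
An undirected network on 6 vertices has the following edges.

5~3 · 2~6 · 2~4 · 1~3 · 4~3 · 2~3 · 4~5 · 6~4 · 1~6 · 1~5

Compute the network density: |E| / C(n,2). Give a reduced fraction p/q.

There are 10 edges and 6 nodes, so the maximum possible is C(6,2) = 15.
Density = 10/15 = 2/3.

2/3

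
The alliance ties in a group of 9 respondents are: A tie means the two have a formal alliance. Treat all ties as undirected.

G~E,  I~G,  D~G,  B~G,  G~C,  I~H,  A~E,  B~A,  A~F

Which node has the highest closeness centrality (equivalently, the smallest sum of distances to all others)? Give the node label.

Farness (sum of distances to all others) for each node — A:18, B:15, C:19, D:19, E:15, F:25, G:12, H:24, I:17.
The smallest farness is 12, for G, so G has the highest closeness.

G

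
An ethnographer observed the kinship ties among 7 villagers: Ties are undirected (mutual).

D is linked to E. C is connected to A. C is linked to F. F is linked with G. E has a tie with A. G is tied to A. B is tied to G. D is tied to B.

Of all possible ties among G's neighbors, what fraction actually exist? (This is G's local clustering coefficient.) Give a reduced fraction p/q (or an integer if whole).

G's neighbors: A, B, and F (k = 3).
Possible neighbor pairs: C(3,2) = 3. Edges among them: none → e = 0.
Clustering(G) = 0/3 = 0.

0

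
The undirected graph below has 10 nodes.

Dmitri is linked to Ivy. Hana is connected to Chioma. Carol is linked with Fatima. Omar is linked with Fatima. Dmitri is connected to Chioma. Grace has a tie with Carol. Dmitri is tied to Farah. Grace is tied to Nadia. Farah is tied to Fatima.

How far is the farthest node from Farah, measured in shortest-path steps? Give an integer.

4

Distances from Farah: Carol:2, Chioma:2, Dmitri:1, Fatima:1, Grace:3, Hana:3, Ivy:2, Nadia:4, Omar:2.
The largest is 4 (to Nadia), so the eccentricity of Farah is 4.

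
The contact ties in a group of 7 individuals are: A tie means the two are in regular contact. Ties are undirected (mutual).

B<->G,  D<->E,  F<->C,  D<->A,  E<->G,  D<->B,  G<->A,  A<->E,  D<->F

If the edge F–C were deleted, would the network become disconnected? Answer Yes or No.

Yes

Without the F–C edge there is no alternate route between F and C, so the network disconnects. It is a bridge.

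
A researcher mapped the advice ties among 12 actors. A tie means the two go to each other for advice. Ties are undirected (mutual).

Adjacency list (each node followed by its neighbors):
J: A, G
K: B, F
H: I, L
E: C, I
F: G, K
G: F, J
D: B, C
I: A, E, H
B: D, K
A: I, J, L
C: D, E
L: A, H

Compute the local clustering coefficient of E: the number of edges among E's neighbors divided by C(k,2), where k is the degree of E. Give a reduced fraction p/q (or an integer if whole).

E's neighbors: C and I (k = 2).
Possible neighbor pairs: C(2,2) = 1. Edges among them: none → e = 0.
Clustering(E) = 0/1.

0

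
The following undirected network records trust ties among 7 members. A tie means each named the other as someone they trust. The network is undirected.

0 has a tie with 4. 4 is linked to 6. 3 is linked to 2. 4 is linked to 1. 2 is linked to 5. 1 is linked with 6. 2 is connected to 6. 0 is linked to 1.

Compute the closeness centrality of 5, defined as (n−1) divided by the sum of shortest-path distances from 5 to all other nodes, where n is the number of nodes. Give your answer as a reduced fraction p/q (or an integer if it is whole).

2/5

Distances from 5: 0:4, 1:3, 2:1, 3:2, 4:3, 6:2. Sum = 15.
n = 7, so closeness = 6/15 = 2/5.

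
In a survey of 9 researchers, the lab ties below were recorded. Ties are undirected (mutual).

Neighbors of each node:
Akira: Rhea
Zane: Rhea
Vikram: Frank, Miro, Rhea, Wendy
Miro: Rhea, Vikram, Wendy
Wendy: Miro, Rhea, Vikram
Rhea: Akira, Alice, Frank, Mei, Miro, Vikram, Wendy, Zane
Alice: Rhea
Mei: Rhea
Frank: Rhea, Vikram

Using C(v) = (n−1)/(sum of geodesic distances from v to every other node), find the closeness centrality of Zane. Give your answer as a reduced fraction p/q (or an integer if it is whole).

8/15

Distances from Zane: Akira:2, Alice:2, Frank:2, Mei:2, Miro:2, Rhea:1, Vikram:2, Wendy:2. Sum = 15.
n = 9, so closeness = 8/15.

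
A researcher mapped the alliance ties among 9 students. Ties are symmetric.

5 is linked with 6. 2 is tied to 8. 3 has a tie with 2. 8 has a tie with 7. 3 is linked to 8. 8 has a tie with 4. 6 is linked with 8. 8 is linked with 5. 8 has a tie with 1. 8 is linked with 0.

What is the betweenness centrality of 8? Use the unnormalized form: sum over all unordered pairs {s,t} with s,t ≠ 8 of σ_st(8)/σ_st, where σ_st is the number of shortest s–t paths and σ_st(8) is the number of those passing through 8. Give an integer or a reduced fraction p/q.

26

Pairs whose geodesics pass through 8 — 6–1: 1; 6–2: 1; 6–0: 1; 6–3: 1; 6–7: 1; 6–4: 1; 1–2: 1; 1–0: 1; 1–3: 1; 1–7: 1; 1–4: 1; 1–5: 1; 2–0: 1; 2–7: 1 … (+12 more pairs).
All other pairs contribute 0.
Summing the contributions gives betweenness(8) = 26.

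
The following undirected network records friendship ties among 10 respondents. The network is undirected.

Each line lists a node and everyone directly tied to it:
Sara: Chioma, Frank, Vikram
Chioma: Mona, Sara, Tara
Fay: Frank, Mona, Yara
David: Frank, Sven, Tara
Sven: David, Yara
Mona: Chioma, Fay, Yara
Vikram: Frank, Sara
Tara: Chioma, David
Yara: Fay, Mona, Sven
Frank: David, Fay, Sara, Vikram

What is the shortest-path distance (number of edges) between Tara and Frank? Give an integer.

2

One shortest route is Tara – David – Frank, which uses 2 edges, and Tara and Frank are not directly tied, so nothing shorter exists. So d(Tara,Frank) = 2.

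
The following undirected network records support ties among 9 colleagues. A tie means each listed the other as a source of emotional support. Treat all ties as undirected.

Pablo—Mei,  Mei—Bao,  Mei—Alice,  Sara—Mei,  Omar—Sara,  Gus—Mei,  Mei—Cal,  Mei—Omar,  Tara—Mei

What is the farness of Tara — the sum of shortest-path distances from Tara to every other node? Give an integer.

15

Distances from Tara: Alice:2, Bao:2, Cal:2, Gus:2, Mei:1, Omar:2, Pablo:2, Sara:2.
Sum = 2 + 2 + 2 + 2 + 1 + 2 + 2 + 2 = 15.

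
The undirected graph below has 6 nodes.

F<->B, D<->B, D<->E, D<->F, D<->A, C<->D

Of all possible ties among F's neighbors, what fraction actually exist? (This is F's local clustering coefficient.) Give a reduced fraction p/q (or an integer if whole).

F's neighbors: B and D (k = 2).
Possible neighbor pairs: C(2,2) = 1. Edges among them: B–D → e = 1.
Clustering(F) = 1/1.

1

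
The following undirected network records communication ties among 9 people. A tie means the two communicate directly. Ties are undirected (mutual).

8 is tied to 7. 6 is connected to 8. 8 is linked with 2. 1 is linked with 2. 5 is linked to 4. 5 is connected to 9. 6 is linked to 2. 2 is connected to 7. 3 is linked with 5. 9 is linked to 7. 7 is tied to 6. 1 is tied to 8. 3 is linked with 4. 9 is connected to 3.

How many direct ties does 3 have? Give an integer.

3

3 is directly tied to 4, 5, and 9. That is 3 neighbors, so the degree of 3 is 3.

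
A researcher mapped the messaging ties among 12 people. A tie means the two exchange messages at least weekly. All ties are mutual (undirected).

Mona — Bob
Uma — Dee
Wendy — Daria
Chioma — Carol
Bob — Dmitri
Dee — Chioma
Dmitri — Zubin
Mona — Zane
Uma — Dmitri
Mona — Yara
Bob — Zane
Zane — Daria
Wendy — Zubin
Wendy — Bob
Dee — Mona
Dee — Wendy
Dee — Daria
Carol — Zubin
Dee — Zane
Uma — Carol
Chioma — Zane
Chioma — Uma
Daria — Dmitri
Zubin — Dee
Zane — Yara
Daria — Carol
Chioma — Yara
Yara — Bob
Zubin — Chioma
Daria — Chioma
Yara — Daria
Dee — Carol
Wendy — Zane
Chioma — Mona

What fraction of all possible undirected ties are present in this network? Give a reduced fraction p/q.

There are 34 edges and 12 nodes, so the maximum possible is C(12,2) = 66.
Density = 34/66 = 17/33.

17/33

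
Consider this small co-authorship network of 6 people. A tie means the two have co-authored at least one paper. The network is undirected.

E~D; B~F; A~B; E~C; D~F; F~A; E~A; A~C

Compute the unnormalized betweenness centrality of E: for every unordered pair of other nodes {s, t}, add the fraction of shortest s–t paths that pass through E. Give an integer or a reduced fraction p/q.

Pairs whose geodesics pass through E — C–D: 1; D–A: 1/2.
All other pairs contribute 0.
Summing the contributions gives betweenness(E) = 3/2.

3/2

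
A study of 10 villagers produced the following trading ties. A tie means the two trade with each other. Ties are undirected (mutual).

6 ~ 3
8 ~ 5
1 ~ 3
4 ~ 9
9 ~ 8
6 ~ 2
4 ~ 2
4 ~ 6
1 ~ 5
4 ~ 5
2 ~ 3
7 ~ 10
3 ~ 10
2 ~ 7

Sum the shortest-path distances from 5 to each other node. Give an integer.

Distances from 5: 1:1, 2:2, 3:2, 4:1, 6:2, 7:3, 8:1, 9:2, 10:3.
Sum = 1 + 2 + 2 + 1 + 2 + 3 + 1 + 2 + 3 = 17.

17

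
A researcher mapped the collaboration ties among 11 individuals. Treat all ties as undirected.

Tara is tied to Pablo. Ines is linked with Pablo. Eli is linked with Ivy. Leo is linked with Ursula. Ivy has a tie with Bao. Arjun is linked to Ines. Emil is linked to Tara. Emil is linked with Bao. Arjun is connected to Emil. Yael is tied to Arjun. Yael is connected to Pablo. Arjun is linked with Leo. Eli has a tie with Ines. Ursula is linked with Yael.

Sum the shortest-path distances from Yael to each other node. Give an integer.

21

Distances from Yael: Arjun:1, Bao:3, Eli:3, Emil:2, Ines:2, Ivy:4, Leo:2, Pablo:1, Tara:2, Ursula:1.
Sum = 1 + 3 + 3 + 2 + 2 + 4 + 2 + 1 + 2 + 1 = 21.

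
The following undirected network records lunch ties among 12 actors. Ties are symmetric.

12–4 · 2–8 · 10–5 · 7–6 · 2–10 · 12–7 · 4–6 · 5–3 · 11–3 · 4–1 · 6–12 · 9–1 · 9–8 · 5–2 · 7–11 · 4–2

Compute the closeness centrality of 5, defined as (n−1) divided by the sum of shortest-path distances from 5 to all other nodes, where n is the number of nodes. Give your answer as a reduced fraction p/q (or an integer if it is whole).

Distances from 5: 1:3, 2:1, 3:1, 4:2, 6:3, 7:3, 8:2, 9:3, 10:1, 11:2, 12:3. Sum = 24.
n = 12, so closeness = 11/24.

11/24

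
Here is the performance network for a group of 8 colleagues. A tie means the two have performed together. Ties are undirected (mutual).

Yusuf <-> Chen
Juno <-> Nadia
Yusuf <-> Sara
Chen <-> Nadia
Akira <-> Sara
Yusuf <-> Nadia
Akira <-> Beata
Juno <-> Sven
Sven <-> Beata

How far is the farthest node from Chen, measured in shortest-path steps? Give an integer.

4

Distances from Chen: Akira:3, Beata:4, Juno:2, Nadia:1, Sara:2, Sven:3, Yusuf:1.
The largest is 4 (to Beata), so the eccentricity of Chen is 4.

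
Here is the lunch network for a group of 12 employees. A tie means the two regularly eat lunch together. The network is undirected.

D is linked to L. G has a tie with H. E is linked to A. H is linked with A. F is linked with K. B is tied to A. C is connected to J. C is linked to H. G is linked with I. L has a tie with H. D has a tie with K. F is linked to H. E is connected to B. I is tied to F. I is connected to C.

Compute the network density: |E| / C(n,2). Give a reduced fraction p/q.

There are 15 edges and 12 nodes, so the maximum possible is C(12,2) = 66.
Density = 15/66 = 5/22.

5/22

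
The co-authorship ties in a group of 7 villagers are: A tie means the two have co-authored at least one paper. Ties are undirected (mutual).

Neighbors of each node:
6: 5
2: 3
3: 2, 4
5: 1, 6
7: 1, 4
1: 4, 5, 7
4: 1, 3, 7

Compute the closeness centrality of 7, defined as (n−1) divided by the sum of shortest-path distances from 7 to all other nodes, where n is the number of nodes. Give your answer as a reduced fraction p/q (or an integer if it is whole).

1/2

Distances from 7: 1:1, 2:3, 3:2, 4:1, 5:2, 6:3. Sum = 12.
n = 7, so closeness = 6/12 = 1/2.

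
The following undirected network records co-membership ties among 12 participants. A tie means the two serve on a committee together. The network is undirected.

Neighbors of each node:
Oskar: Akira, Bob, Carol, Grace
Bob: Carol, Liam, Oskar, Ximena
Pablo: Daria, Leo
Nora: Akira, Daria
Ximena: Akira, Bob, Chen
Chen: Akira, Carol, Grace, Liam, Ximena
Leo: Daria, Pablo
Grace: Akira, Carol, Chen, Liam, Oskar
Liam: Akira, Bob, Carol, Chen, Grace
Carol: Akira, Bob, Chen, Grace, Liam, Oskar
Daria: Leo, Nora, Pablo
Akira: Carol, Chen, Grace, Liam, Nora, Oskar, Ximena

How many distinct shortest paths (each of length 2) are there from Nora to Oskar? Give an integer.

The shortest distance is 2, and the only length-2 path is Nora–Akira–Oskar. So there is exactly 1 shortest path.

1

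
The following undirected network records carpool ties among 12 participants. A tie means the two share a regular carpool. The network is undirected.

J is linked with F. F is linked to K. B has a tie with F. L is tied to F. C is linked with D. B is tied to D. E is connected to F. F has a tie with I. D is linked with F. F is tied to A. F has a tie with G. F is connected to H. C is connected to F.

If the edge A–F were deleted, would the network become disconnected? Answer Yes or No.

Yes

Without the A–F edge there is no alternate route between A and F, so the network disconnects. It is a bridge.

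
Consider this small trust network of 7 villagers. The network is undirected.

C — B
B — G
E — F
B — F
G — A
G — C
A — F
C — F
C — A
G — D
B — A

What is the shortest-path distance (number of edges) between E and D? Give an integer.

4

One shortest route is E – F – C – G – D, which uses 4 edges, and at distance 3 from E we only reach {G}, which does not include D. So d(E,D) = 4.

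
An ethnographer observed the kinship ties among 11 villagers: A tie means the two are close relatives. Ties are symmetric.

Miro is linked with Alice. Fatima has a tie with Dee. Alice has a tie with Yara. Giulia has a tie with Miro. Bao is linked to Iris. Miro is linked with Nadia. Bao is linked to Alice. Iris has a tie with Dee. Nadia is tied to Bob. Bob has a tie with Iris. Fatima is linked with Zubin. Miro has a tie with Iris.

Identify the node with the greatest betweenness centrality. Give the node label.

Unnormalized betweenness of each node: Alice:31/3, Bao:14/3, Bob:7/3, Dee:16, Fatima:9, Giulia:0, Iris:26, Miro:19, Nadia:5/3, Yara:0, Zubin:0.
Iris has the largest value, 26, making it the main broker — the node through which the most shortest paths run.

Iris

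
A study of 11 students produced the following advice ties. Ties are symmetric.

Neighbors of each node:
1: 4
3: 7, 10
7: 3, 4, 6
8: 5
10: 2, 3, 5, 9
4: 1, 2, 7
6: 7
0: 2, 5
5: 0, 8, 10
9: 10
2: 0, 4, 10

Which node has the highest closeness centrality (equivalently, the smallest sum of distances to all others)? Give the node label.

10

Farness (sum of distances to all others) for each node — 0:24, 1:30, 2:19, 3:21, 4:21, 5:23, 6:31, 7:22, 8:32, 9:27, 10:18.
The smallest farness is 18, for 10, so 10 has the highest closeness.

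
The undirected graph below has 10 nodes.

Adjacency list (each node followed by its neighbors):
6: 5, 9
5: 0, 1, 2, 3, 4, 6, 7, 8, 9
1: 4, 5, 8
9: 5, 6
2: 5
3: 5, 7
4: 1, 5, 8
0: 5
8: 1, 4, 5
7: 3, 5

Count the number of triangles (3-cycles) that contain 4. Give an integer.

4's neighbors: 1, 5, and 8.
Neighbor pairs that are themselves tied: 4–1–5; 4–1–8; 4–5–8. Each forms one triangle with 4, for 3 in total.

3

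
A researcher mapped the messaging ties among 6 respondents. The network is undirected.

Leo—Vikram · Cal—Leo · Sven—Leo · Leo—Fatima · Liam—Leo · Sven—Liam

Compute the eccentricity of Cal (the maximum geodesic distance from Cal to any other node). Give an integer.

2

Distances from Cal: Fatima:2, Leo:1, Liam:2, Sven:2, Vikram:2.
The largest is 2 (to Sven, Vikram, Liam, and Fatima), so the eccentricity of Cal is 2.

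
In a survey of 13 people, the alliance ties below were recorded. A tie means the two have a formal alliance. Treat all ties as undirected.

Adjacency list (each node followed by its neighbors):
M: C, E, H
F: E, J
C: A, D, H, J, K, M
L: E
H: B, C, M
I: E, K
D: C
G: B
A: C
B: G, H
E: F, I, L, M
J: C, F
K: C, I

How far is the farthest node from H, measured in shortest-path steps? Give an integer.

3

Distances from H: A:2, B:1, C:1, D:2, E:2, F:3, G:2, I:3, J:2, K:2, L:3, M:1.
The largest is 3 (to F, I, and L), so the eccentricity of H is 3.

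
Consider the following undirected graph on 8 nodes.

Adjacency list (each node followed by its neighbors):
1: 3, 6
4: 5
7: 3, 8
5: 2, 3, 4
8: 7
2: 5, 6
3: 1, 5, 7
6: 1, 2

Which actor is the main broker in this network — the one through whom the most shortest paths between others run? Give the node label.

3

Unnormalized betweenness of each node: 1:3, 2:2, 3:12, 4:0, 5:9, 6:1, 7:6, 8:0.
3 has the largest value, 12, making it the main broker — the node through which the most shortest paths run.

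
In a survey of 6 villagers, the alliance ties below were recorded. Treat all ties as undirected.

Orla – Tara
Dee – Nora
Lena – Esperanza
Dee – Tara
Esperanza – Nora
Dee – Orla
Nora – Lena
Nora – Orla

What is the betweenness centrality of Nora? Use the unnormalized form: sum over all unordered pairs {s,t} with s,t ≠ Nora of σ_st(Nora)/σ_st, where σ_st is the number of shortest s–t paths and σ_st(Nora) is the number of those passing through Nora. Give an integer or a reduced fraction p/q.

6

Pairs whose geodesics pass through Nora — Lena–Dee: 1; Lena–Tara: 2/2; Lena–Orla: 1; Dee–Esperanza: 1; Tara–Esperanza: 2/2; Orla–Esperanza: 1.
All other pairs contribute 0.
Summing the contributions gives betweenness(Nora) = 6.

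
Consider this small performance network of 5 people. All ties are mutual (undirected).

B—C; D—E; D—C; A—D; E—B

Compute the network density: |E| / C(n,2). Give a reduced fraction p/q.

1/2

There are 5 edges and 5 nodes, so the maximum possible is C(5,2) = 10.
Density = 5/10 = 1/2.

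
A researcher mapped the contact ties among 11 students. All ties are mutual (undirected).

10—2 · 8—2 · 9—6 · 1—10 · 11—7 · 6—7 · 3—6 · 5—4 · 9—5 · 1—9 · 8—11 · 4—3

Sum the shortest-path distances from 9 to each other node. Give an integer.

Distances from 9: 1:1, 2:3, 3:2, 4:2, 5:1, 6:1, 7:2, 8:4, 10:2, 11:3.
Sum = 1 + 3 + 2 + 2 + 1 + 1 + 2 + 4 + 2 + 3 = 21.

21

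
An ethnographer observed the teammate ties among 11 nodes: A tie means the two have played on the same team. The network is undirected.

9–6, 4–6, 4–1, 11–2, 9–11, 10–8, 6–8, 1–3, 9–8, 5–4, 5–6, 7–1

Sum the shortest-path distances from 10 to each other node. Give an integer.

Distances from 10: 1:4, 2:4, 3:5, 4:3, 5:3, 6:2, 7:5, 8:1, 9:2, 11:3.
Sum = 4 + 4 + 5 + 3 + 3 + 2 + 5 + 1 + 2 + 3 = 32.

32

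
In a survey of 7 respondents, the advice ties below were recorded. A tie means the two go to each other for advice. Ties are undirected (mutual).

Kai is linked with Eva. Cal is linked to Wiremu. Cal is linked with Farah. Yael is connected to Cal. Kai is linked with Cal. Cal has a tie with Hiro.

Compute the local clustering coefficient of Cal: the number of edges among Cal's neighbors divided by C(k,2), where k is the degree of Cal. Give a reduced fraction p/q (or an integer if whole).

0

Cal's neighbors: Farah, Hiro, Kai, Wiremu, and Yael (k = 5).
Possible neighbor pairs: C(5,2) = 10. Edges among them: none → e = 0.
Clustering(Cal) = 0/10 = 0.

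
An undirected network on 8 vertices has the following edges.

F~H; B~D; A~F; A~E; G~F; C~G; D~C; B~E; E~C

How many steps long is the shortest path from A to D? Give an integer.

3

One shortest route is A – E – B – D, which uses 3 edges, and at distance 2 from A we only reach {B, C, G, H}, which does not include D. So d(A,D) = 3.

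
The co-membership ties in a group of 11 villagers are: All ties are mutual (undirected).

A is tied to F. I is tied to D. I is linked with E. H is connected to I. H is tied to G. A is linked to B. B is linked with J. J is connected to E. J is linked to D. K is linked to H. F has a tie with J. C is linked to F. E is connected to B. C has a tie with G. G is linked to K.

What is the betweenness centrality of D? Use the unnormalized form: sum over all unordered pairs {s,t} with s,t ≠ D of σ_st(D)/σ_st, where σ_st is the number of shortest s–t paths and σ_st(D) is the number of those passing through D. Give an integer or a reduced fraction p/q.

11/6

Pairs whose geodesics pass through D — J–I: 1/2; J–H: 1/2; J–K: 1/3; I–F: 1/2.
All other pairs contribute 0.
Summing the contributions gives betweenness(D) = 11/6.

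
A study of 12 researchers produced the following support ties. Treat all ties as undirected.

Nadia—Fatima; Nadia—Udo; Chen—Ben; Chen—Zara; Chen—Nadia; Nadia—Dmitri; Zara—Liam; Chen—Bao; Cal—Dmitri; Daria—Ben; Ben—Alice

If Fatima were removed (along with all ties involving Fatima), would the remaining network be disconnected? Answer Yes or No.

No

Even without Fatima, every remaining node can still reach every other (the residual graph is connected), so Fatima is not a cut vertex.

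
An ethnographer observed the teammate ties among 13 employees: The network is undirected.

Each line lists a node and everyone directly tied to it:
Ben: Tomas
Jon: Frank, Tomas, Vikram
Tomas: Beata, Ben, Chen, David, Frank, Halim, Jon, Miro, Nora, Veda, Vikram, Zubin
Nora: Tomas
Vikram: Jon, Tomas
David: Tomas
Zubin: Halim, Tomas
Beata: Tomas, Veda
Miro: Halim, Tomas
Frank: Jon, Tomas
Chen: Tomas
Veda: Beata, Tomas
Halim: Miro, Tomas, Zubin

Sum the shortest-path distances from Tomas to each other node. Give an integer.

Distances from Tomas: Beata:1, Ben:1, Chen:1, David:1, Frank:1, Halim:1, Jon:1, Miro:1, Nora:1, Veda:1, Vikram:1, Zubin:1.
Sum = 1 + 1 + 1 + 1 + 1 + 1 + 1 + 1 + 1 + 1 + 1 + 1 = 12.

12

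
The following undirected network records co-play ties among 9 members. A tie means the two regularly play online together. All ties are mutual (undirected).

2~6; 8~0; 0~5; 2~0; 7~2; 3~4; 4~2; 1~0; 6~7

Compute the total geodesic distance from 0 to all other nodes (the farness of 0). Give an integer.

Distances from 0: 1:1, 2:1, 3:3, 4:2, 5:1, 6:2, 7:2, 8:1.
Sum = 1 + 1 + 3 + 2 + 1 + 2 + 2 + 1 = 13.

13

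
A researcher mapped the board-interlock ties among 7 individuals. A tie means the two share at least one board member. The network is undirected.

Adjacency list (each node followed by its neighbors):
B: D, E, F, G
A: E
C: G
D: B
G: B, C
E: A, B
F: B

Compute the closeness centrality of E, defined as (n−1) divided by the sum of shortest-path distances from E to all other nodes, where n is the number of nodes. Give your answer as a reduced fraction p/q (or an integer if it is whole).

Distances from E: A:1, B:1, C:3, D:2, F:2, G:2. Sum = 11.
n = 7, so closeness = 6/11.

6/11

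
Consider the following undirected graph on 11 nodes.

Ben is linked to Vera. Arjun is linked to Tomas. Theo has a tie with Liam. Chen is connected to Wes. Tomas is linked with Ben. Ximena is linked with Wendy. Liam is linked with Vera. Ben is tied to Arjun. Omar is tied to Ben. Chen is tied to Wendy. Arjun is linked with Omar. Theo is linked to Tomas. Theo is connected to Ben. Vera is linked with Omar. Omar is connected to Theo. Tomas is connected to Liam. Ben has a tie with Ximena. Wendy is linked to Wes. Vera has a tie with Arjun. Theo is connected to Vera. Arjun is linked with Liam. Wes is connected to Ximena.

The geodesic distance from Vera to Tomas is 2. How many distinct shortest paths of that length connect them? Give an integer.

4

The shortest distance is 2. The length-2 paths are: Vera–Theo–Tomas; Vera–Ben–Tomas; Vera–Liam–Tomas; Vera–Arjun–Tomas.
That gives 4 distinct shortest paths.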